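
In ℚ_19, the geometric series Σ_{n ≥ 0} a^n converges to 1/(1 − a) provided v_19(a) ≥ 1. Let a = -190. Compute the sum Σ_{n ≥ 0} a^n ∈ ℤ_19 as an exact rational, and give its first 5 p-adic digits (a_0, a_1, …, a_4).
Σ a^n = 1/(1 − a) = 1/191;  first 5 digits = (1, 9, 4, 12, 10)

v_19(a) = 1 ≥ 1, so the series converges in ℤ_19 to 1/(1 − a) = 1/(1 − (-190)) = 1/191. Expand this rational in ℤ_19: compute digits iteratively via d_i = x_i mod 19, x_{i+1} = (x_i − d_i)/19. The first 5 digits are (1, 9, 4, 12, 10).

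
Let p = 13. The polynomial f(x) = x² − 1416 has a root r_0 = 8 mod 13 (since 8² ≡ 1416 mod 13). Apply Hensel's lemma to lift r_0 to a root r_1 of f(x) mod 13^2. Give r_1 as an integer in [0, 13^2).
r_1 = 8 (mod 169)

Hensel's recurrence: r_{i+1} = r_i − f(r_i)·(f′(r_i))^{-1} mod 13^{i+2}, with f′(x) = 2x. Iterate:
  r_0 = 8 (mod 13)
  r_1 = 8 (mod 169)
Final: r_1 = 8, and one checks f(r_1) ≡ 0 mod 13^2.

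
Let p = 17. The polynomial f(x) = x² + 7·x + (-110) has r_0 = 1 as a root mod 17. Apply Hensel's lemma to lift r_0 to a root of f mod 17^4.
r_3 = 55982 (mod 83521)

Hensel: r_{i+1} = r_i − f(r_i)·(f′(r_i))^{-1} mod 17^{i+2}, f′(x) = 2x + 7. Iterate:
  r_0 = 1 (mod 17)
  r_1 = 205 (mod 289)
  r_2 = 1939 (mod 4913)
  r_3 = 55982 (mod 83521)
Final: r = 55982 satisfies f(r) ≡ 0 mod 17^4.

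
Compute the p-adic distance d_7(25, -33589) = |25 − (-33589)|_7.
d_7(25, -33589) = 1/16807

Step 1 — x − y = 25 − (-33589) = 33614. Step 2 — v_7(33614) = 5 (factor: 33614 = (7^5 · 2); the sign does not affect v_p). Step 3 — |x − y|_7 = 7^{-5} = 1/16807.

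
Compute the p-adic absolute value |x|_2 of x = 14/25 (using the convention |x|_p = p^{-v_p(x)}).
|14/25|_2 = 1/2

Step 1 — compute v_2(x) by factoring powers of 2 out of the numerator and denominator: v_2(14/25) = 1. Step 2 — apply |x|_p = p^{-v_p(x)} = 2^{-1} = 1/2.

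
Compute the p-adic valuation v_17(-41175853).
v_17(-41175853) = 5

v_17(n) is the largest exponent k such that 17^k divides n. Factor out: -41175853 = -17^5 · 29. (Sign doesn't affect v_p.) So v_17(-41175853) = 5.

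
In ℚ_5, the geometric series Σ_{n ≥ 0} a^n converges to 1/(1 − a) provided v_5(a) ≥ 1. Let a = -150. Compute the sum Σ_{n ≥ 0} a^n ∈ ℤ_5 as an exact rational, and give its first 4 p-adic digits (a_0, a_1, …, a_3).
Σ a^n = 1/(1 − a) = 1/151;  first 4 digits = (1, 0, 4, 3)

v_5(a) = 2 ≥ 1, so the series converges in ℤ_5 to 1/(1 − a) = 1/(1 − (-150)) = 1/151. Expand this rational in ℤ_5: compute digits iteratively via d_i = x_i mod 5, x_{i+1} = (x_i − d_i)/5. The first 4 digits are (1, 0, 4, 3).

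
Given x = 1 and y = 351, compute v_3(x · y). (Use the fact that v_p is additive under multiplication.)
v_3(351) = 3

v_p(x) = 0 (factor: 1 = 3^0 · 1); v_p(y) = 3 (factor: 351 = 3^3 · 13). Additivity: v_p(xy) = v_p(x) + v_p(y) = 0 + 3 = 3. (Direct check: xy = 351 = 3^3 · (13).)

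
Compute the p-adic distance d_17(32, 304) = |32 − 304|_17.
d_17(32, 304) = 1/17

Step 1 — x − y = 32 − 304 = -272. Step 2 — v_17(-272) = 1 (factor: -272 = −(17^1 · 16); the sign does not affect v_p). Step 3 — |x − y|_17 = 17^{-1} = 1/17.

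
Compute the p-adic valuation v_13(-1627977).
v_13(-1627977) = 4

v_13(n) is the largest exponent k such that 13^k divides n. Factor out: -1627977 = -13^4 · 57. (Sign doesn't affect v_p.) So v_13(-1627977) = 4.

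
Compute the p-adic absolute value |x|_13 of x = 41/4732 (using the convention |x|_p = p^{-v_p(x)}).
|41/4732|_13 = 169

Step 1 — compute v_13(x) by factoring powers of 13 out of the numerator and denominator: v_13(41/4732) = -2. Step 2 — apply |x|_p = p^{-v_p(x)} = 13^{2} = 169.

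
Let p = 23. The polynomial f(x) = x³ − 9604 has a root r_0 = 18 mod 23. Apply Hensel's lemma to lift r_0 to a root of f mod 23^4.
r_3 = 20925 (mod 279841)

Hensel: r_{i+1} = r_i − f(r_i)/f′(r_i) mod 23^{i+2}, where f′(x) = 3x². Iterate:
  r_0 = 18 (mod 23)
  r_1 = 294 (mod 529)
  r_2 = 8758 (mod 12167)
  r_3 = 20925 (mod 279841)
Final: r = 20925 with f(r) ≡ 0 mod 23^4.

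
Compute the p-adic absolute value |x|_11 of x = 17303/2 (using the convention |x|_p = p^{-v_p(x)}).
|17303/2|_11 = 1/1331

Step 1 — compute v_11(x) by factoring powers of 11 out of the numerator and denominator: v_11(17303/2) = 3. Step 2 — apply |x|_p = p^{-v_p(x)} = 11^{-3} = 1/1331.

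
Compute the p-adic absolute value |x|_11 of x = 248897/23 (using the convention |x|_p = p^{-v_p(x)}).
|248897/23|_11 = 1/14641

Step 1 — compute v_11(x) by factoring powers of 11 out of the numerator and denominator: v_11(248897/23) = 4. Step 2 — apply |x|_p = p^{-v_p(x)} = 11^{-4} = 1/14641.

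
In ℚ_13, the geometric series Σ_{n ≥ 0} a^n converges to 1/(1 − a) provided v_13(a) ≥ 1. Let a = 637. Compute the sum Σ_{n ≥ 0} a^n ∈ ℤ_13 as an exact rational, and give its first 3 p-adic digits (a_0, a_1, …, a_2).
Σ a^n = 1/(1 − a) = -1/636;  first 3 digits = (1, 10, 12)

v_13(a) = 1 ≥ 1, so the series converges in ℤ_13 to 1/(1 − a) = 1/(1 − 637) = -1/636. Expand this rational in ℤ_13: compute digits iteratively via d_i = x_i mod 13, x_{i+1} = (x_i − d_i)/13. The first 3 digits are (1, 10, 12).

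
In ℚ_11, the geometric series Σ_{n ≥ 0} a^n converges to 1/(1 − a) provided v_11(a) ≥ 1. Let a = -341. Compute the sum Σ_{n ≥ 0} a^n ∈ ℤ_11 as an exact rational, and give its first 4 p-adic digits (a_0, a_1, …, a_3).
Σ a^n = 1/(1 − a) = 1/342;  first 4 digits = (1, 2, 1, 7)

v_11(a) = 1 ≥ 1, so the series converges in ℤ_11 to 1/(1 − a) = 1/(1 − (-341)) = 1/342. Expand this rational in ℤ_11: compute digits iteratively via d_i = x_i mod 11, x_{i+1} = (x_i − d_i)/11. The first 4 digits are (1, 2, 1, 7).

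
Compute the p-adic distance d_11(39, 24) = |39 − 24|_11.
d_11(39, 24) = 1

Step 1 — x − y = 39 − 24 = 15. Step 2 — v_11(15) = 0 (factor: 15 = (11^0 · 15); the sign does not affect v_p). Step 3 — |x − y|_11 = 11^{0} = 1.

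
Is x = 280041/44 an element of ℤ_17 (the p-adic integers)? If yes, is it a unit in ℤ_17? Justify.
x ∈ ℤ_17 but not a unit; v_17(x) = 3 > 0

ℤ_17 = {x ∈ ℚ_17 : v_17(x) ≥ 0} and ℤ_17^× = {x ∈ ℤ_17 : v_17(x) = 0}. Here v_17(280041/44) = v_17(num) − v_17(den) = 3; compare against these criteria.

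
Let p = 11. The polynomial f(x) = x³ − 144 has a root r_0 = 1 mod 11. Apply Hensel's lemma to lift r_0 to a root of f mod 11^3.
r_2 = 1178 (mod 1331)

Hensel: r_{i+1} = r_i − f(r_i)/f′(r_i) mod 11^{i+2}, where f′(x) = 3x². Iterate:
  r_0 = 1 (mod 11)
  r_1 = 89 (mod 121)
  r_2 = 1178 (mod 1331)
Final: r = 1178 with f(r) ≡ 0 mod 11^3.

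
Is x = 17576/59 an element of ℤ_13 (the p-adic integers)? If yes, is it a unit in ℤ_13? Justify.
x ∈ ℤ_13 but not a unit; v_13(x) = 3 > 0

ℤ_13 = {x ∈ ℚ_13 : v_13(x) ≥ 0} and ℤ_13^× = {x ∈ ℤ_13 : v_13(x) = 0}. Here v_13(17576/59) = v_13(num) − v_13(den) = 3; compare against these criteria.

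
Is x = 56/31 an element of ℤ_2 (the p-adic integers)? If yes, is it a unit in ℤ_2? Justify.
x ∈ ℤ_2 but not a unit; v_2(x) = 3 > 0

ℤ_2 = {x ∈ ℚ_2 : v_2(x) ≥ 0} and ℤ_2^× = {x ∈ ℤ_2 : v_2(x) = 0}. Here v_2(56/31) = v_2(num) − v_2(den) = 3; compare against these criteria.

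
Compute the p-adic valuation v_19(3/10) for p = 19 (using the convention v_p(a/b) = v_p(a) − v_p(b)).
v_19(3/10) = 0

Factor powers of 19 from the numerator and denominator of the reduced fraction: 3 = 19^0 · 3 and 10 = 19^0 · 10. Apply v_p(a/b) = v_p(a) − v_p(b): v_19(3/10) = 0 − 0 = 0.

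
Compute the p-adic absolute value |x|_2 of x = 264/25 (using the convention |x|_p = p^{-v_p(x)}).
|264/25|_2 = 1/8

Step 1 — compute v_2(x) by factoring powers of 2 out of the numerator and denominator: v_2(264/25) = 3. Step 2 — apply |x|_p = p^{-v_p(x)} = 2^{-3} = 1/8.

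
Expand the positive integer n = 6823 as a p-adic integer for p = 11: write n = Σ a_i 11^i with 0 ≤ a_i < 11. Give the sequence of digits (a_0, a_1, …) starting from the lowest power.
(a_0, a_1, …) = (3, 4, 1, 5)

Repeated division by 11 gives the digits low-to-high: 6823 = 3 + 4·11^1 + 1·11^2 + 5·11^3. Digit sequence: (3, 4, 1, 5).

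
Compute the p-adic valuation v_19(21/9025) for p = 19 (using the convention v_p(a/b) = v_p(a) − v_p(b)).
v_19(21/9025) = -2

Factor powers of 19 from the numerator and denominator of the reduced fraction: 21 = 19^0 · 21 and 9025 = 19^2 · 25. Apply v_p(a/b) = v_p(a) − v_p(b): v_19(21/9025) = 0 − 2 = -2.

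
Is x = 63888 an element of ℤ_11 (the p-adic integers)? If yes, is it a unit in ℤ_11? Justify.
x ∈ ℤ_11 but not a unit; v_11(x) = 3 > 0

ℤ_11 = {x ∈ ℚ_11 : v_11(x) ≥ 0} and ℤ_11^× = {x ∈ ℤ_11 : v_11(x) = 0}. Here v_11(63888) = v_11(num) − v_11(den) = 3; compare against these criteria.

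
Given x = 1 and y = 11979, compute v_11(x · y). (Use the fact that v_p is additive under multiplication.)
v_11(11979) = 3

v_p(x) = 0 (factor: 1 = 11^0 · 1); v_p(y) = 3 (factor: 11979 = 11^3 · 9). Additivity: v_p(xy) = v_p(x) + v_p(y) = 0 + 3 = 3. (Direct check: xy = 11979 = 11^3 · (9).)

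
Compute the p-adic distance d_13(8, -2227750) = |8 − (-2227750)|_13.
d_13(8, -2227750) = 1/371293

Step 1 — x − y = 8 − (-2227750) = 2227758. Step 2 — v_13(2227758) = 5 (factor: 2227758 = (13^5 · 6); the sign does not affect v_p). Step 3 — |x − y|_13 = 13^{-5} = 1/371293.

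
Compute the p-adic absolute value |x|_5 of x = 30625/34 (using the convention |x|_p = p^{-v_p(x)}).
|30625/34|_5 = 1/625

Step 1 — compute v_5(x) by factoring powers of 5 out of the numerator and denominator: v_5(30625/34) = 4. Step 2 — apply |x|_p = p^{-v_p(x)} = 5^{-4} = 1/625.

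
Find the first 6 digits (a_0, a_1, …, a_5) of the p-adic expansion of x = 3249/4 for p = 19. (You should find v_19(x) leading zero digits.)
(a_0, …, a_5) = (0, 0, 7, 14, 4, 14)

v_19(3249/4) = 2, so a_0 = ... = a_1 = 0. Factor out: x = 19^2 · u with u = 9/4 a unit in ℤ_19. Expand u iteratively via a_{v+i} = u_i mod 19, u_{i+1} = (u_i − a_{v+i})/19:
  u_0 = 9/4;  a_2 = 7;  u_1 = (u_0 − 7)/19 = -1/4
  u_1 = -1/4;  a_3 = 14;  u_2 = (u_1 − 14)/19 = -3/4
  u_2 = -3/4;  a_4 = 4;  u_3 = (u_2 − 4)/19 = -1/4
  u_3 = -1/4;  a_5 = 14;  u_4 = (u_3 − 14)/19 = -3/4
Digits: (0, 0, 7, 14, 4, 14).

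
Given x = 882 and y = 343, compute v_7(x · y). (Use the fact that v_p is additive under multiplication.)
v_7(302526) = 5

v_p(x) = 2 (factor: 882 = 7^2 · 18); v_p(y) = 3 (factor: 343 = 7^3 · 1). Additivity: v_p(xy) = v_p(x) + v_p(y) = 2 + 3 = 5. (Direct check: xy = 302526 = 7^5 · (18).)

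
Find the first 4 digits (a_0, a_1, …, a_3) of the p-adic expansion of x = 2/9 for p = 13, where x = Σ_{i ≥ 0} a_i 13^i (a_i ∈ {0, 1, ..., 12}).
(a_0, …, a_3) = (6, 1, 10, 5)

v_13(2/9) = 0 (numerator and denominator both coprime to 13), so x ∈ ℤ_13^×. Compute digits iteratively via a_i = x_i mod 13, x_{i+1} = (x_i − a_i)/13, with x_0 = x:
  x_0 = 2/9;  a_0 = 6;  x_1 = (x_0 − 6)/13 = -4/9
  x_1 = -4/9;  a_1 = 1;  x_2 = (x_1 − 1)/13 = -1/9
  x_2 = -1/9;  a_2 = 10;  x_3 = (x_2 − 10)/13 = -7/9
  x_3 = -7/9;  a_3 = 5;  x_4 = (x_3 − 5)/13 = -4/9
Digits: (6, 1, 10, 5).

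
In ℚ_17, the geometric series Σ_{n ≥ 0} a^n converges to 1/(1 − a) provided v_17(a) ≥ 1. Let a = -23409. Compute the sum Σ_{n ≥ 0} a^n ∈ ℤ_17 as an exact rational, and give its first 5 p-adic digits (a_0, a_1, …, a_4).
Σ a^n = 1/(1 − a) = 1/23410;  first 5 digits = (1, 0, 4, 12, 15)

v_17(a) = 2 ≥ 1, so the series converges in ℤ_17 to 1/(1 − a) = 1/(1 − (-23409)) = 1/23410. Expand this rational in ℤ_17: compute digits iteratively via d_i = x_i mod 17, x_{i+1} = (x_i − d_i)/17. The first 5 digits are (1, 0, 4, 12, 15).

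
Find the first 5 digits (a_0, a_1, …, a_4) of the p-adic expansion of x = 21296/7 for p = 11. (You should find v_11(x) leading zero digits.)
(a_0, …, a_4) = (0, 0, 0, 7, 9)

v_11(21296/7) = 3, so a_0 = ... = a_2 = 0. Factor out: x = 11^3 · u with u = 16/7 a unit in ℤ_11. Expand u iteratively via a_{v+i} = u_i mod 11, u_{i+1} = (u_i − a_{v+i})/11:
  u_0 = 16/7;  a_3 = 7;  u_1 = (u_0 − 7)/11 = -3/7
  u_1 = -3/7;  a_4 = 9;  u_2 = (u_1 − 9)/11 = -6/7
Digits: (0, 0, 0, 7, 9).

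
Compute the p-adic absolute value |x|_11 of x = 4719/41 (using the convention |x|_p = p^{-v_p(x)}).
|4719/41|_11 = 1/121

Step 1 — compute v_11(x) by factoring powers of 11 out of the numerator and denominator: v_11(4719/41) = 2. Step 2 — apply |x|_p = p^{-v_p(x)} = 11^{-2} = 1/121.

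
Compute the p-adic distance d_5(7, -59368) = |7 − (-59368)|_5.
d_5(7, -59368) = 1/3125

Step 1 — x − y = 7 − (-59368) = 59375. Step 2 — v_5(59375) = 5 (factor: 59375 = (5^5 · 19); the sign does not affect v_p). Step 3 — |x − y|_5 = 5^{-5} = 1/3125.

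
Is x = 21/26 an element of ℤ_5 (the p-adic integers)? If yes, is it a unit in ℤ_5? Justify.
x ∈ ℤ_5^× (unit); v_5(x) = 0

ℤ_5 = {x ∈ ℚ_5 : v_5(x) ≥ 0} and ℤ_5^× = {x ∈ ℤ_5 : v_5(x) = 0}. Here v_5(21/26) = v_5(num) − v_5(den) = 0; compare against these criteria.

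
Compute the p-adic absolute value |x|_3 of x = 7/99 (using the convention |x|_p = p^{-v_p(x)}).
|7/99|_3 = 9

Step 1 — compute v_3(x) by factoring powers of 3 out of the numerator and denominator: v_3(7/99) = -2. Step 2 — apply |x|_p = p^{-v_p(x)} = 3^{2} = 9.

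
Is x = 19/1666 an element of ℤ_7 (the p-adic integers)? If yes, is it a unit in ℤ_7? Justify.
x ∉ ℤ_7 (v_7(x) = -2 < 0)

ℤ_7 = {x ∈ ℚ_7 : v_7(x) ≥ 0} and ℤ_7^× = {x ∈ ℤ_7 : v_7(x) = 0}. Here v_7(19/1666) = v_7(num) − v_7(den) = -2; compare against these criteria.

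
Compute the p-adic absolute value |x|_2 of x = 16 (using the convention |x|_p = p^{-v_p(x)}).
|16|_2 = 1/16

Step 1 — compute v_2(x) by factoring powers of 2 out of the numerator and denominator: v_2(16) = 4. Step 2 — apply |x|_p = p^{-v_p(x)} = 2^{-4} = 1/16.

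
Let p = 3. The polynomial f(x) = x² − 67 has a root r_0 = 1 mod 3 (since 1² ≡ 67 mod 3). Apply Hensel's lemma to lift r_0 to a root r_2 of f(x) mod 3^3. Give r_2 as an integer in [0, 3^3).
r_2 = 16 (mod 27)

Hensel's recurrence: r_{i+1} = r_i − f(r_i)·(f′(r_i))^{-1} mod 3^{i+2}, with f′(x) = 2x. Iterate:
  r_0 = 1 (mod 3)
  r_1 = 7 (mod 9)
  r_2 = 16 (mod 27)
Final: r_2 = 16, and one checks f(r_2) ≡ 0 mod 3^3.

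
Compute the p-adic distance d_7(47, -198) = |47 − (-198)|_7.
d_7(47, -198) = 1/49

Step 1 — x − y = 47 − (-198) = 245. Step 2 — v_7(245) = 2 (factor: 245 = (7^2 · 5); the sign does not affect v_p). Step 3 — |x − y|_7 = 7^{-2} = 1/49.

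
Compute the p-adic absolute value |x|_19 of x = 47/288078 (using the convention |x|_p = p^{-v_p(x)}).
|47/288078|_19 = 6859

Step 1 — compute v_19(x) by factoring powers of 19 out of the numerator and denominator: v_19(47/288078) = -3. Step 2 — apply |x|_p = p^{-v_p(x)} = 19^{3} = 6859.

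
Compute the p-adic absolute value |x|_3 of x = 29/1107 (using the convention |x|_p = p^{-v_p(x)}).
|29/1107|_3 = 27

Step 1 — compute v_3(x) by factoring powers of 3 out of the numerator and denominator: v_3(29/1107) = -3. Step 2 — apply |x|_p = p^{-v_p(x)} = 3^{3} = 27.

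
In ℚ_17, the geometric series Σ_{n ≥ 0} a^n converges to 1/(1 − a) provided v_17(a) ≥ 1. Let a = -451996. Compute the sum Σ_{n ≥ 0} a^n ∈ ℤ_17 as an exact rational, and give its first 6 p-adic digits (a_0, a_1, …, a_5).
Σ a^n = 1/(1 − a) = 1/451997;  first 6 digits = (1, 0, 0, 10, 11, 16)

v_17(a) = 3 ≥ 1, so the series converges in ℤ_17 to 1/(1 − a) = 1/(1 − (-451996)) = 1/451997. Expand this rational in ℤ_17: compute digits iteratively via d_i = x_i mod 17, x_{i+1} = (x_i − d_i)/17. The first 6 digits are (1, 0, 0, 10, 11, 16).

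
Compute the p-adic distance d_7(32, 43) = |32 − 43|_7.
d_7(32, 43) = 1

Step 1 — x − y = 32 − 43 = -11. Step 2 — v_7(-11) = 0 (factor: -11 = −(7^0 · 11); the sign does not affect v_p). Step 3 — |x − y|_7 = 7^{0} = 1.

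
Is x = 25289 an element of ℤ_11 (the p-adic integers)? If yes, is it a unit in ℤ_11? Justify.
x ∈ ℤ_11 but not a unit; v_11(x) = 3 > 0

ℤ_11 = {x ∈ ℚ_11 : v_11(x) ≥ 0} and ℤ_11^× = {x ∈ ℤ_11 : v_11(x) = 0}. Here v_11(25289) = v_11(num) − v_11(den) = 3; compare against these criteria.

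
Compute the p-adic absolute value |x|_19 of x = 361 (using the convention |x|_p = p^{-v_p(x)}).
|361|_19 = 1/361

Step 1 — compute v_19(x) by factoring powers of 19 out of the numerator and denominator: v_19(361) = 2. Step 2 — apply |x|_p = p^{-v_p(x)} = 19^{-2} = 1/361.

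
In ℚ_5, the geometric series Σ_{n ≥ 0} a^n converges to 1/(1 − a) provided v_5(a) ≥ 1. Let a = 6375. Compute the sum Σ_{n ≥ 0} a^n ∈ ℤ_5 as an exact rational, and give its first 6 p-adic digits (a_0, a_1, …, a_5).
Σ a^n = 1/(1 − a) = -1/6374;  first 6 digits = (1, 0, 0, 1, 0, 2)

v_5(a) = 3 ≥ 1, so the series converges in ℤ_5 to 1/(1 − a) = 1/(1 − 6375) = -1/6374. Expand this rational in ℤ_5: compute digits iteratively via d_i = x_i mod 5, x_{i+1} = (x_i − d_i)/5. The first 6 digits are (1, 0, 0, 1, 0, 2).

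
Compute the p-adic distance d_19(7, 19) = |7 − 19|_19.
d_19(7, 19) = 1

Step 1 — x − y = 7 − 19 = -12. Step 2 — v_19(-12) = 0 (factor: -12 = −(19^0 · 12); the sign does not affect v_p). Step 3 — |x − y|_19 = 19^{0} = 1.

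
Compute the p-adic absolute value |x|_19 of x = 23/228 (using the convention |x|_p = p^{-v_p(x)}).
|23/228|_19 = 19

Step 1 — compute v_19(x) by factoring powers of 19 out of the numerator and denominator: v_19(23/228) = -1. Step 2 — apply |x|_p = p^{-v_p(x)} = 19^{1} = 19.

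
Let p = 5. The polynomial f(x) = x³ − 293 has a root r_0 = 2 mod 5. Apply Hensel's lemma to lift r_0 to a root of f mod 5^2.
r_1 = 7 (mod 25)

Hensel: r_{i+1} = r_i − f(r_i)/f′(r_i) mod 5^{i+2}, where f′(x) = 3x². Iterate:
  r_0 = 2 (mod 5)
  r_1 = 7 (mod 25)
Final: r = 7 with f(r) ≡ 0 mod 5^2.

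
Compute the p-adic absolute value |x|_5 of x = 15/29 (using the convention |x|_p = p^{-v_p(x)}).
|15/29|_5 = 1/5

Step 1 — compute v_5(x) by factoring powers of 5 out of the numerator and denominator: v_5(15/29) = 1. Step 2 — apply |x|_p = p^{-v_p(x)} = 5^{-1} = 1/5.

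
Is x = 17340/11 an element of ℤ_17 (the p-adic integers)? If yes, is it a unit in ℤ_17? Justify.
x ∈ ℤ_17 but not a unit; v_17(x) = 2 > 0

ℤ_17 = {x ∈ ℚ_17 : v_17(x) ≥ 0} and ℤ_17^× = {x ∈ ℤ_17 : v_17(x) = 0}. Here v_17(17340/11) = v_17(num) − v_17(den) = 2; compare against these criteria.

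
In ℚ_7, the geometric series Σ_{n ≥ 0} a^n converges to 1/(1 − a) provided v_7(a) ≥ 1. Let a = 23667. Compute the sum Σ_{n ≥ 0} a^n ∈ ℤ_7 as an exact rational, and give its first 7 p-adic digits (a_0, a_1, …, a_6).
Σ a^n = 1/(1 − a) = -1/23666;  first 7 digits = (1, 0, 0, 6, 2, 1, 1)

v_7(a) = 3 ≥ 1, so the series converges in ℤ_7 to 1/(1 − a) = 1/(1 − 23667) = -1/23666. Expand this rational in ℤ_7: compute digits iteratively via d_i = x_i mod 7, x_{i+1} = (x_i − d_i)/7. The first 7 digits are (1, 0, 0, 6, 2, 1, 1).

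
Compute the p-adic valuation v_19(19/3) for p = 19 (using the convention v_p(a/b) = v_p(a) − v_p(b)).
v_19(19/3) = 1

Factor powers of 19 from the numerator and denominator of the reduced fraction: 19 = 19^1 · 1 and 3 = 19^0 · 3. Apply v_p(a/b) = v_p(a) − v_p(b): v_19(19/3) = 1 − 0 = 1.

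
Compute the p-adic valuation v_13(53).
v_13(53) = 0

v_13(n) is the largest exponent k such that 13^k divides n. Factor out: 53 = 13^0 · 53. (Sign doesn't affect v_p.) So v_13(53) = 0.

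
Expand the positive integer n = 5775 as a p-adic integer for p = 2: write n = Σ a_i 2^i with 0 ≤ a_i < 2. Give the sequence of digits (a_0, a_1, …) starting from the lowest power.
(a_0, a_1, …) = (1, 1, 1, 1, 0, 0, 0, 1, 0, 1, 1, 0, 1)

Repeated division by 2 gives the digits low-to-high: 5775 = 1 + 1·2^1 + 1·2^2 + 1·2^3 + 1·2^7 + 1·2^9 + 1·2^10 + 1·2^12. Digit sequence: (1, 1, 1, 1, 0, 0, 0, 1, 0, 1, 1, 0, 1).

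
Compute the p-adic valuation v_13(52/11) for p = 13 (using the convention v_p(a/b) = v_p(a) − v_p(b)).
v_13(52/11) = 1

Factor powers of 13 from the numerator and denominator of the reduced fraction: 52 = 13^1 · 4 and 11 = 13^0 · 11. Apply v_p(a/b) = v_p(a) − v_p(b): v_13(52/11) = 1 − 0 = 1.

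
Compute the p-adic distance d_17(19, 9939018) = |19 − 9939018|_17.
d_17(19, 9939018) = 1/1419857

Step 1 — x − y = 19 − 9939018 = -9938999. Step 2 — v_17(-9938999) = 5 (factor: -9938999 = −(17^5 · 7); the sign does not affect v_p). Step 3 — |x − y|_17 = 17^{-5} = 1/1419857.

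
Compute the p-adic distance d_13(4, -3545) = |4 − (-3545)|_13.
d_13(4, -3545) = 1/169

Step 1 — x − y = 4 − (-3545) = 3549. Step 2 — v_13(3549) = 2 (factor: 3549 = (13^2 · 21); the sign does not affect v_p). Step 3 — |x − y|_13 = 13^{-2} = 1/169.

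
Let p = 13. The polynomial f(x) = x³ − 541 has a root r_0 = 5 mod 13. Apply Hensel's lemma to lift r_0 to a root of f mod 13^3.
r_2 = 1838 (mod 2197)

Hensel: r_{i+1} = r_i − f(r_i)/f′(r_i) mod 13^{i+2}, where f′(x) = 3x². Iterate:
  r_0 = 5 (mod 13)
  r_1 = 148 (mod 169)
  r_2 = 1838 (mod 2197)
Final: r = 1838 with f(r) ≡ 0 mod 13^3.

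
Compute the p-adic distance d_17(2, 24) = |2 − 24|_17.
d_17(2, 24) = 1

Step 1 — x − y = 2 − 24 = -22. Step 2 — v_17(-22) = 0 (factor: -22 = −(17^0 · 22); the sign does not affect v_p). Step 3 — |x − y|_17 = 17^{0} = 1.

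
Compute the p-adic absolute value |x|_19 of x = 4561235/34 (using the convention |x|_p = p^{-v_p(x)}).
|4561235/34|_19 = 1/130321

Step 1 — compute v_19(x) by factoring powers of 19 out of the numerator and denominator: v_19(4561235/34) = 4. Step 2 — apply |x|_p = p^{-v_p(x)} = 19^{-4} = 1/130321.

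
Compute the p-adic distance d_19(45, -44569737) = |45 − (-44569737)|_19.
d_19(45, -44569737) = 1/2476099

Step 1 — x − y = 45 − (-44569737) = 44569782. Step 2 — v_19(44569782) = 5 (factor: 44569782 = (19^5 · 18); the sign does not affect v_p). Step 3 — |x − y|_19 = 19^{-5} = 1/2476099.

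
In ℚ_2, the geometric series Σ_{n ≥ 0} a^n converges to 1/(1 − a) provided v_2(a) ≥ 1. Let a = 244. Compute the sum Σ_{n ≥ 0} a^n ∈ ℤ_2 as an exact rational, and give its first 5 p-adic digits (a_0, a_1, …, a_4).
Σ a^n = 1/(1 − a) = -1/243;  first 5 digits = (1, 0, 1, 0, 0)

v_2(a) = 2 ≥ 1, so the series converges in ℤ_2 to 1/(1 − a) = 1/(1 − 244) = -1/243. Expand this rational in ℤ_2: compute digits iteratively via d_i = x_i mod 2, x_{i+1} = (x_i − d_i)/2. The first 5 digits are (1, 0, 1, 0, 0).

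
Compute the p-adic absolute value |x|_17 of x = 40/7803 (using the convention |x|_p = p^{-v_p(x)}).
|40/7803|_17 = 289

Step 1 — compute v_17(x) by factoring powers of 17 out of the numerator and denominator: v_17(40/7803) = -2. Step 2 — apply |x|_p = p^{-v_p(x)} = 17^{2} = 289.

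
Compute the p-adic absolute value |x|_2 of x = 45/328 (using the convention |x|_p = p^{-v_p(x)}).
|45/328|_2 = 8

Step 1 — compute v_2(x) by factoring powers of 2 out of the numerator and denominator: v_2(45/328) = -3. Step 2 — apply |x|_p = p^{-v_p(x)} = 2^{3} = 8.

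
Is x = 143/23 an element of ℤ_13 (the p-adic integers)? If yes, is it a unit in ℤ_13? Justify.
x ∈ ℤ_13 but not a unit; v_13(x) = 1 > 0

ℤ_13 = {x ∈ ℚ_13 : v_13(x) ≥ 0} and ℤ_13^× = {x ∈ ℤ_13 : v_13(x) = 0}. Here v_13(143/23) = v_13(num) − v_13(den) = 1; compare against these criteria.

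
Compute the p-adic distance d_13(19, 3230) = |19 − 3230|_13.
d_13(19, 3230) = 1/169

Step 1 — x − y = 19 − 3230 = -3211. Step 2 — v_13(-3211) = 2 (factor: -3211 = −(13^2 · 19); the sign does not affect v_p). Step 3 — |x − y|_13 = 13^{-2} = 1/169.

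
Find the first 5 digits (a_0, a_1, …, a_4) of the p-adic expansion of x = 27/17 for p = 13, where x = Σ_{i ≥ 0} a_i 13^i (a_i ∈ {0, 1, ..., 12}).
(a_0, …, a_4) = (10, 7, 4, 5, 8)

v_13(27/17) = 0 (numerator and denominator both coprime to 13), so x ∈ ℤ_13^×. Compute digits iteratively via a_i = x_i mod 13, x_{i+1} = (x_i − a_i)/13, with x_0 = x:
  x_0 = 27/17;  a_0 = 10;  x_1 = (x_0 − 10)/13 = -11/17
  x_1 = -11/17;  a_1 = 7;  x_2 = (x_1 − 7)/13 = -10/17
  x_2 = -10/17;  a_2 = 4;  x_3 = (x_2 − 4)/13 = -6/17
  x_3 = -6/17;  a_3 = 5;  x_4 = (x_3 − 5)/13 = -7/17
  x_4 = -7/17;  a_4 = 8;  x_5 = (x_4 − 8)/13 = -11/17
Digits: (10, 7, 4, 5, 8).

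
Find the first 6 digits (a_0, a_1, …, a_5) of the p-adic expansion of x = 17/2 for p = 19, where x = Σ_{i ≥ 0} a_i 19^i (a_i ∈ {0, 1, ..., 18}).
(a_0, …, a_5) = (18, 9, 9, 9, 9, 9)

v_19(17/2) = 0 (numerator and denominator both coprime to 19), so x ∈ ℤ_19^×. Compute digits iteratively via a_i = x_i mod 19, x_{i+1} = (x_i − a_i)/19, with x_0 = x:
  x_0 = 17/2;  a_0 = 18;  x_1 = (x_0 − 18)/19 = -1/2
  x_1 = -1/2;  a_1 = 9;  x_2 = (x_1 − 9)/19 = -1/2
  x_2 = -1/2;  a_2 = 9;  x_3 = (x_2 − 9)/19 = -1/2
  x_3 = -1/2;  a_3 = 9;  x_4 = (x_3 − 9)/19 = -1/2
  x_4 = -1/2;  a_4 = 9;  x_5 = (x_4 − 9)/19 = -1/2
  x_5 = -1/2;  a_5 = 9;  x_6 = (x_5 − 9)/19 = -1/2
Digits: (18, 9, 9, 9, 9, 9).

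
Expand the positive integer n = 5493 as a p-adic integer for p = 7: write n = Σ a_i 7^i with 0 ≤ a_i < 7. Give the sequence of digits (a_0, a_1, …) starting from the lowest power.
(a_0, a_1, …) = (5, 0, 0, 2, 2)

Repeated division by 7 gives the digits low-to-high: 5493 = 5 + 2·7^3 + 2·7^4. Digit sequence: (5, 0, 0, 2, 2).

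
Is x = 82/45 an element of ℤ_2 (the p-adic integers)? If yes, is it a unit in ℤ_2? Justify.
x ∈ ℤ_2 but not a unit; v_2(x) = 1 > 0

ℤ_2 = {x ∈ ℚ_2 : v_2(x) ≥ 0} and ℤ_2^× = {x ∈ ℤ_2 : v_2(x) = 0}. Here v_2(82/45) = v_2(num) − v_2(den) = 1; compare against these criteria.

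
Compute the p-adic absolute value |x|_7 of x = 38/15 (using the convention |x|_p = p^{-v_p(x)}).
|38/15|_7 = 1

Step 1 — compute v_7(x) by factoring powers of 7 out of the numerator and denominator: v_7(38/15) = 0. Step 2 — apply |x|_p = p^{-v_p(x)} = 7^{0} = 1.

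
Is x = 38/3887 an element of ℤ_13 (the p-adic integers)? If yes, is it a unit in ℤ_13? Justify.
x ∉ ℤ_13 (v_13(x) = -2 < 0)

ℤ_13 = {x ∈ ℚ_13 : v_13(x) ≥ 0} and ℤ_13^× = {x ∈ ℤ_13 : v_13(x) = 0}. Here v_13(38/3887) = v_13(num) − v_13(den) = -2; compare against these criteria.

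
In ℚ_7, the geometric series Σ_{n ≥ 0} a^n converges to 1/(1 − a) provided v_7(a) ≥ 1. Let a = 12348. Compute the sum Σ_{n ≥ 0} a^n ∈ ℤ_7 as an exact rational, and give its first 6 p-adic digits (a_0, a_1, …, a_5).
Σ a^n = 1/(1 − a) = -1/12347;  first 6 digits = (1, 0, 0, 1, 5, 0)

v_7(a) = 3 ≥ 1, so the series converges in ℤ_7 to 1/(1 − a) = 1/(1 − 12348) = -1/12347. Expand this rational in ℤ_7: compute digits iteratively via d_i = x_i mod 7, x_{i+1} = (x_i − d_i)/7. The first 6 digits are (1, 0, 0, 1, 5, 0).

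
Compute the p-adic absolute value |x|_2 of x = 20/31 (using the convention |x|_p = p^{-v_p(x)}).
|20/31|_2 = 1/4

Step 1 — compute v_2(x) by factoring powers of 2 out of the numerator and denominator: v_2(20/31) = 2. Step 2 — apply |x|_p = p^{-v_p(x)} = 2^{-2} = 1/4.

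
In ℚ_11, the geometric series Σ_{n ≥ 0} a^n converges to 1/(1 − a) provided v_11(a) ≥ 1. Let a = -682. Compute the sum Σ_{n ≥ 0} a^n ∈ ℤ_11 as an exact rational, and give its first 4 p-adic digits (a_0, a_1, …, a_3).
Σ a^n = 1/(1 − a) = 1/683;  first 4 digits = (1, 4, 10, 5)

v_11(a) = 1 ≥ 1, so the series converges in ℤ_11 to 1/(1 − a) = 1/(1 − (-682)) = 1/683. Expand this rational in ℤ_11: compute digits iteratively via d_i = x_i mod 11, x_{i+1} = (x_i − d_i)/11. The first 4 digits are (1, 4, 10, 5).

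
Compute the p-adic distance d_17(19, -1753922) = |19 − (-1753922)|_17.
d_17(19, -1753922) = 1/83521

Step 1 — x − y = 19 − (-1753922) = 1753941. Step 2 — v_17(1753941) = 4 (factor: 1753941 = (17^4 · 21); the sign does not affect v_p). Step 3 — |x − y|_17 = 17^{-4} = 1/83521.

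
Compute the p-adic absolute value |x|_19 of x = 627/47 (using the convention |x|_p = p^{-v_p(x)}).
|627/47|_19 = 1/19

Step 1 — compute v_19(x) by factoring powers of 19 out of the numerator and denominator: v_19(627/47) = 1. Step 2 — apply |x|_p = p^{-v_p(x)} = 19^{-1} = 1/19.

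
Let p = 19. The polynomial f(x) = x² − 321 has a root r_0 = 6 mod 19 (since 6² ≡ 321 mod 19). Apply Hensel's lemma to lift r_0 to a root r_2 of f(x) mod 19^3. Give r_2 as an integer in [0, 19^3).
r_2 = 4091 (mod 6859)

Hensel's recurrence: r_{i+1} = r_i − f(r_i)·(f′(r_i))^{-1} mod 19^{i+2}, with f′(x) = 2x. Iterate:
  r_0 = 6 (mod 19)
  r_1 = 120 (mod 361)
  r_2 = 4091 (mod 6859)
Final: r_2 = 4091, and one checks f(r_2) ≡ 0 mod 19^3.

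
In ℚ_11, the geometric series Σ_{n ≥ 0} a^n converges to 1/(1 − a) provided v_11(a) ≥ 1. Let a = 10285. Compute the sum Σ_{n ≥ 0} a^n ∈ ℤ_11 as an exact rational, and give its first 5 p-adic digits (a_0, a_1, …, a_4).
Σ a^n = 1/(1 − a) = -1/10284;  first 5 digits = (1, 0, 8, 7, 9)

v_11(a) = 2 ≥ 1, so the series converges in ℤ_11 to 1/(1 − a) = 1/(1 − 10285) = -1/10284. Expand this rational in ℤ_11: compute digits iteratively via d_i = x_i mod 11, x_{i+1} = (x_i − d_i)/11. The first 5 digits are (1, 0, 8, 7, 9).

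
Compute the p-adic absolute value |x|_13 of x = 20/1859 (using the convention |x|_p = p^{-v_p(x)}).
|20/1859|_13 = 169

Step 1 — compute v_13(x) by factoring powers of 13 out of the numerator and denominator: v_13(20/1859) = -2. Step 2 — apply |x|_p = p^{-v_p(x)} = 13^{2} = 169.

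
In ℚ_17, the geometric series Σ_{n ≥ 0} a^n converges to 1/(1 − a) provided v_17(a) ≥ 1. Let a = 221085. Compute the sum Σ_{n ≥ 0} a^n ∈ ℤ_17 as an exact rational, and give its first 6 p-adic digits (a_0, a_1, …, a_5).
Σ a^n = 1/(1 − a) = -1/221084;  first 6 digits = (1, 0, 0, 11, 2, 0)

v_17(a) = 3 ≥ 1, so the series converges in ℤ_17 to 1/(1 − a) = 1/(1 − 221085) = -1/221084. Expand this rational in ℤ_17: compute digits iteratively via d_i = x_i mod 17, x_{i+1} = (x_i − d_i)/17. The first 6 digits are (1, 0, 0, 11, 2, 0).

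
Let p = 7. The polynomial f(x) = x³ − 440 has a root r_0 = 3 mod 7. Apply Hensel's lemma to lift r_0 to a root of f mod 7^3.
r_2 = 227 (mod 343)

Hensel: r_{i+1} = r_i − f(r_i)/f′(r_i) mod 7^{i+2}, where f′(x) = 3x². Iterate:
  r_0 = 3 (mod 7)
  r_1 = 31 (mod 49)
  r_2 = 227 (mod 343)
Final: r = 227 with f(r) ≡ 0 mod 7^3.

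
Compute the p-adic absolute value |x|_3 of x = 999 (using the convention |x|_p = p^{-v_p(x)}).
|999|_3 = 1/27

Step 1 — compute v_3(x) by factoring powers of 3 out of the numerator and denominator: v_3(999) = 3. Step 2 — apply |x|_p = p^{-v_p(x)} = 3^{-3} = 1/27.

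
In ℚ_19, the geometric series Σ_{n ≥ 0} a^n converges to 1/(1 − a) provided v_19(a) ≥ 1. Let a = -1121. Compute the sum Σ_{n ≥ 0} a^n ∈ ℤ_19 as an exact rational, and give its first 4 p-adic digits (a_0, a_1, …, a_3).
Σ a^n = 1/(1 − a) = 1/1122;  first 4 digits = (1, 17, 0, 4)

v_19(a) = 1 ≥ 1, so the series converges in ℤ_19 to 1/(1 − a) = 1/(1 − (-1121)) = 1/1122. Expand this rational in ℤ_19: compute digits iteratively via d_i = x_i mod 19, x_{i+1} = (x_i − d_i)/19. The first 4 digits are (1, 17, 0, 4).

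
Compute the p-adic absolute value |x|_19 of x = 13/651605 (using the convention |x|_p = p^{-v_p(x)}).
|13/651605|_19 = 130321

Step 1 — compute v_19(x) by factoring powers of 19 out of the numerator and denominator: v_19(13/651605) = -4. Step 2 — apply |x|_p = p^{-v_p(x)} = 19^{4} = 130321.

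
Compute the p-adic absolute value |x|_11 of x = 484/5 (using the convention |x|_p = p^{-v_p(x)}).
|484/5|_11 = 1/121

Step 1 — compute v_11(x) by factoring powers of 11 out of the numerator and denominator: v_11(484/5) = 2. Step 2 — apply |x|_p = p^{-v_p(x)} = 11^{-2} = 1/121.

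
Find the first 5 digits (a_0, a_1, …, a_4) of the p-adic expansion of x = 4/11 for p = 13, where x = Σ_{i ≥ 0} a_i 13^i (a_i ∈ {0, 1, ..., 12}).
(a_0, …, a_4) = (11, 11, 5, 9, 4)

v_13(4/11) = 0 (numerator and denominator both coprime to 13), so x ∈ ℤ_13^×. Compute digits iteratively via a_i = x_i mod 13, x_{i+1} = (x_i − a_i)/13, with x_0 = x:
  x_0 = 4/11;  a_0 = 11;  x_1 = (x_0 − 11)/13 = -9/11
  x_1 = -9/11;  a_1 = 11;  x_2 = (x_1 − 11)/13 = -10/11
  x_2 = -10/11;  a_2 = 5;  x_3 = (x_2 − 5)/13 = -5/11
  x_3 = -5/11;  a_3 = 9;  x_4 = (x_3 − 9)/13 = -8/11
  x_4 = -8/11;  a_4 = 4;  x_5 = (x_4 − 4)/13 = -4/11
Digits: (11, 11, 5, 9, 4).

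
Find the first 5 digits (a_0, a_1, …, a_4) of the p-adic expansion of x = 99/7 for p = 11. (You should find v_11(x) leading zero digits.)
(a_0, …, a_4) = (0, 6, 9, 7, 4)

v_11(99/7) = 1, so a_0 = ... = a_0 = 0. Factor out: x = 11^1 · u with u = 9/7 a unit in ℤ_11. Expand u iteratively via a_{v+i} = u_i mod 11, u_{i+1} = (u_i − a_{v+i})/11:
  u_0 = 9/7;  a_1 = 6;  u_1 = (u_0 − 6)/11 = -3/7
  u_1 = -3/7;  a_2 = 9;  u_2 = (u_1 − 9)/11 = -6/7
  u_2 = -6/7;  a_3 = 7;  u_3 = (u_2 − 7)/11 = -5/7
  u_3 = -5/7;  a_4 = 4;  u_4 = (u_3 − 4)/11 = -3/7
Digits: (0, 6, 9, 7, 4).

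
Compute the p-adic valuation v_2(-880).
v_2(-880) = 4

v_2(n) is the largest exponent k such that 2^k divides n. Factor out: -880 = -2^4 · 55. (Sign doesn't affect v_p.) So v_2(-880) = 4.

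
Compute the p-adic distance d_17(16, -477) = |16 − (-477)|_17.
d_17(16, -477) = 1/17

Step 1 — x − y = 16 − (-477) = 493. Step 2 — v_17(493) = 1 (factor: 493 = (17^1 · 29); the sign does not affect v_p). Step 3 — |x − y|_17 = 17^{-1} = 1/17.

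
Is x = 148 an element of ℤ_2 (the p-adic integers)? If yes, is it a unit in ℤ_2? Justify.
x ∈ ℤ_2 but not a unit; v_2(x) = 2 > 0

ℤ_2 = {x ∈ ℚ_2 : v_2(x) ≥ 0} and ℤ_2^× = {x ∈ ℤ_2 : v_2(x) = 0}. Here v_2(148) = v_2(num) − v_2(den) = 2; compare against these criteria.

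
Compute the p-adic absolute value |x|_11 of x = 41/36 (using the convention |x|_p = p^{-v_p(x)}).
|41/36|_11 = 1

Step 1 — compute v_11(x) by factoring powers of 11 out of the numerator and denominator: v_11(41/36) = 0. Step 2 — apply |x|_p = p^{-v_p(x)} = 11^{0} = 1.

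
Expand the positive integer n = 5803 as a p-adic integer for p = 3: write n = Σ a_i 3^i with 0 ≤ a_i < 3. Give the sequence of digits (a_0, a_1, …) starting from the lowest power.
(a_0, a_1, …) = (1, 2, 2, 1, 2, 2, 1, 2)

Repeated division by 3 gives the digits low-to-high: 5803 = 1 + 2·3^1 + 2·3^2 + 1·3^3 + 2·3^4 + 2·3^5 + 1·3^6 + 2·3^7. Digit sequence: (1, 2, 2, 1, 2, 2, 1, 2).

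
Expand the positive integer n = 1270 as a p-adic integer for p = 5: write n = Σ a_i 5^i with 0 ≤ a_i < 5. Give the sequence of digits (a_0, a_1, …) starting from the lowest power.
(a_0, a_1, …) = (0, 4, 0, 0, 2)

Repeated division by 5 gives the digits low-to-high: 1270 = 4·5^1 + 2·5^4. Digit sequence: (0, 4, 0, 0, 2).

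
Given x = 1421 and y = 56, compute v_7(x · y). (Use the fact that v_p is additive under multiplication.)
v_7(79576) = 3

v_p(x) = 2 (factor: 1421 = 7^2 · 29); v_p(y) = 1 (factor: 56 = 7^1 · 8). Additivity: v_p(xy) = v_p(x) + v_p(y) = 2 + 1 = 3. (Direct check: xy = 79576 = 7^3 · (232).)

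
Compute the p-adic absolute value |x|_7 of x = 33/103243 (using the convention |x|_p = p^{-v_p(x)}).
|33/103243|_7 = 2401

Step 1 — compute v_7(x) by factoring powers of 7 out of the numerator and denominator: v_7(33/103243) = -4. Step 2 — apply |x|_p = p^{-v_p(x)} = 7^{4} = 2401.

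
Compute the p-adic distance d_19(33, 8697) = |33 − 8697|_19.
d_19(33, 8697) = 1/361

Step 1 — x − y = 33 − 8697 = -8664. Step 2 — v_19(-8664) = 2 (factor: -8664 = −(19^2 · 24); the sign does not affect v_p). Step 3 — |x − y|_19 = 19^{-2} = 1/361.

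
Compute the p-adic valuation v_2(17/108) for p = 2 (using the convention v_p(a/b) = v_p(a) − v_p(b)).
v_2(17/108) = -2

Factor powers of 2 from the numerator and denominator of the reduced fraction: 17 = 2^0 · 17 and 108 = 2^2 · 27. Apply v_p(a/b) = v_p(a) − v_p(b): v_2(17/108) = 0 − 2 = -2.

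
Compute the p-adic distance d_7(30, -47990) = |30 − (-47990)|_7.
d_7(30, -47990) = 1/2401

Step 1 — x − y = 30 − (-47990) = 48020. Step 2 — v_7(48020) = 4 (factor: 48020 = (7^4 · 20); the sign does not affect v_p). Step 3 — |x − y|_7 = 7^{-4} = 1/2401.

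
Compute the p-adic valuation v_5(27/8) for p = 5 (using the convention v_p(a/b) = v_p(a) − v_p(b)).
v_5(27/8) = 0

Factor powers of 5 from the numerator and denominator of the reduced fraction: 27 = 5^0 · 27 and 8 = 5^0 · 8. Apply v_p(a/b) = v_p(a) − v_p(b): v_5(27/8) = 0 − 0 = 0.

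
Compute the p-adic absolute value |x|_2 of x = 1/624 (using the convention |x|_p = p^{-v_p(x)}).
|1/624|_2 = 16

Step 1 — compute v_2(x) by factoring powers of 2 out of the numerator and denominator: v_2(1/624) = -4. Step 2 — apply |x|_p = p^{-v_p(x)} = 2^{4} = 16.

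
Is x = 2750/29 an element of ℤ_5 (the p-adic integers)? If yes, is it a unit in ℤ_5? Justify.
x ∈ ℤ_5 but not a unit; v_5(x) = 3 > 0

ℤ_5 = {x ∈ ℚ_5 : v_5(x) ≥ 0} and ℤ_5^× = {x ∈ ℤ_5 : v_5(x) = 0}. Here v_5(2750/29) = v_5(num) − v_5(den) = 3; compare against these criteria.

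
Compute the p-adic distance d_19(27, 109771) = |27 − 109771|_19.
d_19(27, 109771) = 1/6859

Step 1 — x − y = 27 − 109771 = -109744. Step 2 — v_19(-109744) = 3 (factor: -109744 = −(19^3 · 16); the sign does not affect v_p). Step 3 — |x − y|_19 = 19^{-3} = 1/6859.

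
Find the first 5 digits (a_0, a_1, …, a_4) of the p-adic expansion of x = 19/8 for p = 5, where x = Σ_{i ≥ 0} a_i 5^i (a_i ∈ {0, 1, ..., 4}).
(a_0, …, a_4) = (3, 3, 0, 3, 0)

v_5(19/8) = 0 (numerator and denominator both coprime to 5), so x ∈ ℤ_5^×. Compute digits iteratively via a_i = x_i mod 5, x_{i+1} = (x_i − a_i)/5, with x_0 = x:
  x_0 = 19/8;  a_0 = 3;  x_1 = (x_0 − 3)/5 = -1/8
  x_1 = -1/8;  a_1 = 3;  x_2 = (x_1 − 3)/5 = -5/8
  x_2 = -5/8;  a_2 = 0;  x_3 = (x_2 − 0)/5 = -1/8
  x_3 = -1/8;  a_3 = 3;  x_4 = (x_3 − 3)/5 = -5/8
  x_4 = -5/8;  a_4 = 0;  x_5 = (x_4 − 0)/5 = -1/8
Digits: (3, 3, 0, 3, 0).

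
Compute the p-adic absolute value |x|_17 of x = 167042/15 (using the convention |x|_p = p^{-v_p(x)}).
|167042/15|_17 = 1/83521

Step 1 — compute v_17(x) by factoring powers of 17 out of the numerator and denominator: v_17(167042/15) = 4. Step 2 — apply |x|_p = p^{-v_p(x)} = 17^{-4} = 1/83521.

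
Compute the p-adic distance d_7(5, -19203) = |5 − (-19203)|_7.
d_7(5, -19203) = 1/2401

Step 1 — x − y = 5 − (-19203) = 19208. Step 2 — v_7(19208) = 4 (factor: 19208 = (7^4 · 8); the sign does not affect v_p). Step 3 — |x − y|_7 = 7^{-4} = 1/2401.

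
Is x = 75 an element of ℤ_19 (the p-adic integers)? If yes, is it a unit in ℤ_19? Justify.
x ∈ ℤ_19^× (unit); v_19(x) = 0

ℤ_19 = {x ∈ ℚ_19 : v_19(x) ≥ 0} and ℤ_19^× = {x ∈ ℤ_19 : v_19(x) = 0}. Here v_19(75) = v_19(num) − v_19(den) = 0; compare against these criteria.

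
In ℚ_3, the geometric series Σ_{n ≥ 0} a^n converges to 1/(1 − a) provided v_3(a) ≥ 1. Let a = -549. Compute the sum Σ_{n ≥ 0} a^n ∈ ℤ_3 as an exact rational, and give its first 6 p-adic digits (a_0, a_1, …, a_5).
Σ a^n = 1/(1 − a) = 1/550;  first 6 digits = (1, 0, 2, 0, 0, 2)

v_3(a) = 2 ≥ 1, so the series converges in ℤ_3 to 1/(1 − a) = 1/(1 − (-549)) = 1/550. Expand this rational in ℤ_3: compute digits iteratively via d_i = x_i mod 3, x_{i+1} = (x_i − d_i)/3. The first 6 digits are (1, 0, 2, 0, 0, 2).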